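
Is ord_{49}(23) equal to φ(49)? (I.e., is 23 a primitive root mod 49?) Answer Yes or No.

φ(49) = φ(7^2) = 7·(7−1) = 42 = 2 · 3 · 7.
It suffices to check that the order of 23 is not a proper divisor of 42: compute 23^(42/q) for q ∈ {2, 3, 7}.
23^21 ≡ 1 (mod 49)  [q = 2: ≡ 1 ✗]
23^14 ≡ 18 (mod 49)  [q = 3: ≢ 1 ✓]
23^6 ≡ 29 (mod 49)  [q = 7: ≢ 1 ✓]
The check at q = 2 fails, so 23 generates a proper subgroup.

No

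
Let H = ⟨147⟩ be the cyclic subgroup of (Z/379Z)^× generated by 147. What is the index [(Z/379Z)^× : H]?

3

Since 147 ∈ (Z/379Z)^×, its order divides φ(379) = 379 − 1 = 378 = 2 · 3^3 · 7.
Divisors of 378: 1, 2, 3, 6, 7, 9, 14, 18, 21, 27, 42, 54, 63, 126, 189, 378.
Evaluate successive powers at the divisors of 378:
147^1 ≡ 147 (mod 379)
147^2 ≡ 6 (mod 379)
147^3 ≡ 124 (mod 379)
147^6 ≡ 216 (mod 379)
147^7 ≡ 295 (mod 379)
147^9 ≡ 254 (mod 379)
147^14 ≡ 234 (mod 379)
147^18 ≡ 86 (mod 379)
147^21 ≡ 52 (mod 379)
147^27 ≡ 241 (mod 379)
147^42 ≡ 51 (mod 379)
147^54 ≡ 94 (mod 379)
147^63 ≡ 378 (mod 379)
147^126 ≡ 1 (mod 379) ✓
Thus |⟨147⟩| = ord(147) = 126.
The index is φ(379) / ord(147) = 378 / 126 = 3.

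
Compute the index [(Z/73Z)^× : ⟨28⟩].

1

The order of 28 must divide φ(73) = 73 − 1 = 72 = 2^3 · 3^2.
Divisors of 72: 1, 2, 3, 4, 6, 8, 9, 12, 18, 24, 36, 72.
Test each divisor d:
28^1 ≡ 28 (mod 73)
28^2 ≡ 54 (mod 73)
28^3 ≡ 52 (mod 73)
28^4 ≡ 69 (mod 73)
28^6 ≡ 3 (mod 73)
28^8 ≡ 16 (mod 73)
28^9 ≡ 10 (mod 73)
28^12 ≡ 9 (mod 73)
28^18 ≡ 27 (mod 73)
28^24 ≡ 8 (mod 73)
28^36 ≡ 72 (mod 73)
28^72 ≡ 1 (mod 73) ✓
The order of 28 is 72, so the subgroup it generates has 72 elements.
Index = |(Z/73Z)^×| / |⟨28⟩| = 72 / 72 = 1.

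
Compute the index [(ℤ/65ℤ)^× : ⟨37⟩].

4

Since 37 ∈ (Z/65Z)^×, its order divides φ(65) = φ(5·13) = (5−1)·(13−1) = 4·12 = 48 = 2^4 · 3.
Divisors of 48: 1, 2, 3, 4, 6, 8, 12, 16, 24, 48.
Check 37^d mod 65 for each divisor in increasing order:
37^1 ≡ 37 (mod 65)
37^2 ≡ 4 (mod 65)
37^3 ≡ 18 (mod 65)
37^4 ≡ 16 (mod 65)
37^6 ≡ 64 (mod 65)
37^8 ≡ 61 (mod 65)
37^12 ≡ 1 (mod 65) ✓
Thus |⟨37⟩| = ord(37) = 12.
The index is φ(65) / ord(37) = 48 / 12 = 4.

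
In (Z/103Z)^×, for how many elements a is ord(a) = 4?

φ(103) = 103 − 1 = 102 = 2 · 3 · 17.
(Z/103Z)^× is cyclic (|G| = 102); a cyclic group of order m has exactly φ(d) elements of each order d | m, and none otherwise.
4 does not divide 102, so no element of (Z/103Z)^× has order 4.

0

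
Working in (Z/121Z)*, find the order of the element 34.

11

By Lagrange's theorem, ord_121(34) divides φ(121) = φ(11^2) = 11·(11−1) = 110 = 2 · 5 · 11.
Divisors of 110: 1, 2, 5, 10, 11, 22, 55, 110.
Compute 34^d (mod 121) for the divisors d until we hit 1:
34^1 ≡ 34 (mod 121)
34^2 ≡ 67 (mod 121)
34^5 ≡ 45 (mod 121)
34^10 ≡ 89 (mod 121)
34^11 ≡ 1 (mod 121) ✓
Therefore the multiplicative order of 34 modulo 121 is 11.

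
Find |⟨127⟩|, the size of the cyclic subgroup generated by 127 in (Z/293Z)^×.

292

By Lagrange's theorem, ord_293(127) divides φ(293) = 293 − 1 = 292 = 2^2 · 73.
Divisors of 292: 1, 2, 4, 73, 146, 292.
Compute 127^d (mod 293) for the divisors d until we hit 1:
127^1 ≡ 127 (mod 293)
127^2 ≡ 14 (mod 293)
127^4 ≡ 196 (mod 293)
127^73 ≡ 138 (mod 293)
127^146 ≡ 292 (mod 293)
127^292 ≡ 1 (mod 293) ✓
Hence ord(127) = 292.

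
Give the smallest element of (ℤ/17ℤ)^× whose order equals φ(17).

3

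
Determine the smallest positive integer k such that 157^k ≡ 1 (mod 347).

173

By Lagrange's theorem, ord_347(157) divides φ(347) = 347 − 1 = 346 = 2 · 173.
Divisors of 346: 1, 2, 173, 346.
Check 157^d mod 347 for each divisor in increasing order:
157^1 ≡ 157 (mod 347)
157^2 ≡ 12 (mod 347)
157^173 ≡ 1 (mod 347) ✓
The smallest such exponent is 173, so the order of 157 is 173.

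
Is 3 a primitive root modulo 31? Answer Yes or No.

Yes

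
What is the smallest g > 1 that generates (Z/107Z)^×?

2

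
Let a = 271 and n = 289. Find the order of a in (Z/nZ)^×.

34

Since 271 ∈ (Z/289Z)^×, its order divides φ(289) = φ(17^2) = 17·(17−1) = 272 = 2^4 · 17.
Divisors of 272: 1, 2, 4, 8, 16, 17, 34, 68, 136, 272.
Test each divisor d:
271^1 ≡ 271 (mod 289)
271^2 ≡ 35 (mod 289)
271^4 ≡ 69 (mod 289)
271^8 ≡ 137 (mod 289)
271^16 ≡ 273 (mod 289)
271^17 ≡ 288 (mod 289)
271^34 ≡ 1 (mod 289) ✓
The smallest such exponent is 34, so the order of 271 is 34.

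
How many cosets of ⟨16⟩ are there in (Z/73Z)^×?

Since 16 ∈ (Z/73Z)^×, its order divides φ(73) = 73 − 1 = 72 = 2^3 · 3^2.
Divisors of 72: 1, 2, 3, 4, 6, 8, 9, 12, 18, 24, 36, 72.
Check 16^d mod 73 for each divisor in increasing order:
16^1 ≡ 16
16^2 ≡ 37
16^3 ≡ 8
16^4 ≡ 55
16^6 ≡ 64
16^8 ≡ 32
16^9 ≡ 1
The order of 16 is 9, so the subgroup it generates has 9 elements.
[(Z/73Z)^× : ⟨16⟩] = 72/9 = 8.

8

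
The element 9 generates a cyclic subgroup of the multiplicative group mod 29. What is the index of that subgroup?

2

ord(9) | φ(29) = 29 − 1 = 28 = 2^2 · 7.
Divisors of 28: 1, 2, 4, 7, 14, 28.
Evaluate successive powers at the divisors of 28:
9^1 ≡ 9 (mod 29)
9^2 ≡ 23 (mod 29)
9^4 ≡ 7 (mod 29)
9^7 ≡ 28 (mod 29)
9^14 ≡ 1 (mod 29) ✓
The order of 9 is 14, so the subgroup it generates has 14 elements.
Index = |(Z/29Z)^×| / |⟨9⟩| = 28 / 14 = 2.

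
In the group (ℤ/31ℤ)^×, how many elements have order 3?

2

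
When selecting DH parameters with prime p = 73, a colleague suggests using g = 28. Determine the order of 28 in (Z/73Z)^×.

72

ord(28) | φ(73) = 73 − 1 = 72 = 2^3 · 3^2.
Divisors of 72: 1, 2, 3, 4, 6, 8, 9, 12, 18, 24, 36, 72.
Check 28^d mod 73 for each divisor in increasing order:
28^1 ≡ 28
28^2 ≡ 54
28^3 ≡ 52
28^4 ≡ 69
28^6 ≡ 3
28^8 ≡ 16
28^9 ≡ 10
28^12 ≡ 9
28^18 ≡ 27
28^24 ≡ 8
28^36 ≡ 72
28^72 ≡ 1
The smallest such exponent is 72, so the order of 28 is 72.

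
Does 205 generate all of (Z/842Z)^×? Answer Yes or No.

No

φ(842) = φ(2)·φ(421) = 1·420 = 420 = 2^2 · 3 · 5 · 7.
205 is a primitive root mod 842 iff 205^(φ(842)/q) ≢ 1 for every prime q | φ(842), i.e. q ∈ {2, 3, 5, 7}.
205^210 ≡ 841 (mod 842)  [q = 2: ≢ 1 ✓]
205^140 ≡ 1 (mod 842)  [q = 3: ≡ 1 ✗]
205^84 ≡ 1 (mod 842)  [q = 5: ≡ 1 ✗]
205^60 ≡ 573 (mod 842)  [q = 7: ≢ 1 ✓]
The check at q = 3 fails, so 205 generates a proper subgroup.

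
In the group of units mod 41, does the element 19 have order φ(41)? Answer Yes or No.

Yes

φ(41) = 41 − 1 = 40 = 2^3 · 5.
19 is a primitive root mod 41 iff 19^(φ(41)/q) ≢ 1 for every prime q | φ(41), i.e. q ∈ {2, 5}.
19^20 ≡ 40 (mod 41)  [q = 2: ≢ 1 ✓]
19^8 ≡ 37 (mod 41)  [q = 5: ≢ 1 ✓]
All checks pass, so 19 has order 40 and is a primitive root modulo 41.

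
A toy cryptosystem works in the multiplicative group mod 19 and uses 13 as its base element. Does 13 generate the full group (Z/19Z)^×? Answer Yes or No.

Yes

φ(19) = 19 − 1 = 18 = 2 · 3^2.
Test 13^(18/q) mod 19 for each prime factor q of 18:
13^9 ≡ 18 (mod 19)  [q = 2: ≢ 1 ✓]
13^6 ≡ 11 (mod 19)  [q = 3: ≢ 1 ✓]
None equal 1, so ord_19(13) = 18: 13 is a primitive root.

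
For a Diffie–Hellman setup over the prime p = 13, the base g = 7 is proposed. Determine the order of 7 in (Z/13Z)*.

12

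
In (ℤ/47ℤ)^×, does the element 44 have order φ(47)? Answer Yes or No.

φ(47) = 47 − 1 = 46 = 2 · 23.
44 is a primitive root mod 47 iff 44^(φ(47)/q) ≢ 1 for every prime q | φ(47), i.e. q ∈ {2, 23}.
44^23 ≡ 46 (mod 47)  [q = 2: ≢ 1 ✓]
44^2 ≡ 9 (mod 47)  [q = 23: ≢ 1 ✓]
Every test exponent gives a nontrivial residue, hence 44 generates the full group.

Yes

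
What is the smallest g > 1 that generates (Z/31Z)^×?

3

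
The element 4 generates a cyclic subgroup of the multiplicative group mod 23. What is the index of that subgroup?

2

By Lagrange's theorem, ord_23(4) divides φ(23) = 23 − 1 = 22 = 2 · 11.
Divisors of 22: 1, 2, 11, 22.
Compute 4^d (mod 23) for the divisors d until we hit 1:
4^1 ≡ 4
4^2 ≡ 16
4^11 ≡ 1
So ord_23(4) = 11, hence |⟨4⟩| = 11.
[(Z/23Z)^× : ⟨4⟩] = 22/11 = 2.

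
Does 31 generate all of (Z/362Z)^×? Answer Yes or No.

φ(362) = φ(2)·φ(181) = 1·180 = 180 = 2^2 · 3^2 · 5.
An element g generates (Z/362Z)^× iff g^(180/q) ≢ 1 (mod 362) for each prime q ∈ {2, 3, 5}.
31^90 ≡ 361 (mod 362)  [q = 2: ≢ 1 ✓]
31^60 ≡ 1 (mod 362)  [q = 3: ≡ 1 ✗]
31^36 ≡ 135 (mod 362)  [q = 5: ≢ 1 ✓]
The check at q = 3 fails, so 31 generates a proper subgroup.

No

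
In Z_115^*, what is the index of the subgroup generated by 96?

The order of 96 must divide φ(115) = φ(5·23) = (5−1)·(23−1) = 4·22 = 88 = 2^3 · 11.
Divisors of 88: 1, 2, 4, 8, 11, 22, 44, 88.
Evaluate successive powers at the divisors of 88:
96^1 ≡ 96 (mod 115)
96^2 ≡ 16 (mod 115)
96^4 ≡ 26 (mod 115)
96^8 ≡ 101 (mod 115)
96^11 ≡ 1 (mod 115) ✓
The order of 96 is 11, so the subgroup it generates has 11 elements.
Index = |(Z/115Z)^×| / |⟨96⟩| = 88 / 11 = 8.

8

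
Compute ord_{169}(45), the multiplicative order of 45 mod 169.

156

ord(45) | φ(169) = φ(13^2) = 13·(13−1) = 156 = 2^2 · 3 · 13.
Divisors of 156: 1, 2, 3, 4, 6, 12, 13, 26, 39, 52, 78, 156.
Test each divisor d:
45^1 ≡ 45 (mod 169)
45^2 ≡ 166 (mod 169)
45^3 ≡ 34 (mod 169)
45^4 ≡ 9 (mod 169)
45^6 ≡ 142 (mod 169)
45^12 ≡ 53 (mod 169)
45^13 ≡ 19 (mod 169)
45^26 ≡ 23 (mod 169)
45^39 ≡ 99 (mod 169)
45^52 ≡ 22 (mod 169)
45^78 ≡ 168 (mod 169)
45^156 ≡ 1 (mod 169) ✓
The smallest such exponent is 156, so the order of 45 is 156.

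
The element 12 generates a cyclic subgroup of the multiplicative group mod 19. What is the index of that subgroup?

The order of 12 must divide φ(19) = 19 − 1 = 18 = 2 · 3^2.
Divisors of 18: 1, 2, 3, 6, 9, 18.
Compute 12^d (mod 19) for the divisors d until we hit 1:
12^1 ≡ 12 (mod 19)
12^2 ≡ 11 (mod 19)
12^3 ≡ 18 (mod 19)
12^6 ≡ 1 (mod 19) ✓
So ord_19(12) = 6, hence |⟨12⟩| = 6.
[(Z/19Z)^× : ⟨12⟩] = 18/6 = 3.

3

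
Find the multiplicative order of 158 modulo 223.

222

The order of 158 must divide φ(223) = 223 − 1 = 222 = 2 · 3 · 37.
Divisors of 222: 1, 2, 3, 6, 37, 74, 111, 222.
Test each divisor d:
158^1 ≡ 158 (mod 223)
158^2 ≡ 211 (mod 223)
158^3 ≡ 111 (mod 223)
158^6 ≡ 56 (mod 223)
158^37 ≡ 40 (mod 223)
158^74 ≡ 39 (mod 223)
158^111 ≡ 222 (mod 223)
158^222 ≡ 1 (mod 223) ✓
Hence ord(158) = 222.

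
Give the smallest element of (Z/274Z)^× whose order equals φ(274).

3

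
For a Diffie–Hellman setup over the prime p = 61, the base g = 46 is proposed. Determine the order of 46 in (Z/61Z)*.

The order of 46 must divide φ(61) = 61 − 1 = 60 = 2^2 · 3 · 5.
Divisors of 60: 1, 2, 3, 4, 5, 6, 10, 12, 15, 20, 30, 60.
Compute 46^d (mod 61) for the divisors d until we hit 1:
46^1 ≡ 46
46^2 ≡ 42
46^3 ≡ 41
46^4 ≡ 56
46^5 ≡ 14
46^6 ≡ 34
46^10 ≡ 13
46^12 ≡ 58
46^15 ≡ 60
46^20 ≡ 47
46^30 ≡ 1
So ord_61(46) = 30.

30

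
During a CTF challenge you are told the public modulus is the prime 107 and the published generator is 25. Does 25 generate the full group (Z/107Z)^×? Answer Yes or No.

No

φ(107) = 107 − 1 = 106 = 2 · 53.
It suffices to check that the order of 25 is not a proper divisor of 106: compute 25^(106/q) for q ∈ {2, 53}.
25^53 ≡ 1 (mod 107)  [q = 2: ≡ 1 ✗]
25^2 ≡ 90 (mod 107)  [q = 53: ≢ 1 ✓]
The check at q = 2 fails, so 25 generates a proper subgroup.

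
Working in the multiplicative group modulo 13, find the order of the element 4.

Since 4 ∈ (Z/13Z)^×, its order divides φ(13) = 13 − 1 = 12 = 2^2 · 3.
Divisors of 12: 1, 2, 3, 4, 6, 12.
Check 4^d mod 13 for each divisor in increasing order:
4^1 ≡ 4
4^2 ≡ 3
4^3 ≡ 12
4^4 ≡ 9
4^6 ≡ 1
Hence ord(4) = 6.

6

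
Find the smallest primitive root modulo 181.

2

φ(181) = 181 − 1 = 180 = 2^2 · 3^2 · 5.
g is a primitive root iff g^(180/q) ≢ 1 (mod 181) for each prime q ∈ {2, 3, 5}.
g = 2: 2^90 ≡ 180; 2^60 ≡ 48; 2^36 ≡ 59 — none is 1, so 2 is a primitive root.
So 2 is the smallest generator of (Z/181Z)^×.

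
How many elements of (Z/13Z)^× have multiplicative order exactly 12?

4

φ(13) = 13 − 1 = 12 = 2^2 · 3.
(Z/13Z)^× is cyclic (|G| = 12); a cyclic group of order m has exactly φ(d) elements of each order d | m, and none otherwise.
12 = 2^2 · 3 divides 12, and φ(12) = 4.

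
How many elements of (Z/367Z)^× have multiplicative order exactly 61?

φ(367) = 367 − 1 = 366 = 2 · 3 · 61.
(Z/367Z)^× is cyclic (|G| = 366); a cyclic group of order m has exactly φ(d) elements of each order d | m, and none otherwise.
61 | 366, and φ(61) = 61 − 1 = 60.

60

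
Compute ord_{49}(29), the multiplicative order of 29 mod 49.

7

By Lagrange's theorem, ord_49(29) divides φ(49) = φ(7^2) = 7·(7−1) = 42 = 2 · 3 · 7.
Divisors of 42: 1, 2, 3, 6, 7, 14, 21, 42.
Check 29^d mod 49 for each divisor in increasing order:
29^1 ≡ 29
29^2 ≡ 8
29^3 ≡ 36
29^6 ≡ 22
29^7 ≡ 1
Hence ord(29) = 7.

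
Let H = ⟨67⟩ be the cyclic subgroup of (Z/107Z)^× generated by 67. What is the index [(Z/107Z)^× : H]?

1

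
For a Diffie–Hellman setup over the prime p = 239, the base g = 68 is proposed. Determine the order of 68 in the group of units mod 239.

ord(68) | φ(239) = 239 − 1 = 238 = 2 · 7 · 17.
Divisors of 238: 1, 2, 7, 14, 17, 34, 119, 238.
Evaluate successive powers at the divisors of 238:
68^1 ≡ 68 (mod 239)
68^2 ≡ 83 (mod 239)
68^7 ≡ 40 (mod 239)
68^14 ≡ 166 (mod 239)
68^17 ≡ 24 (mod 239)
68^34 ≡ 98 (mod 239)
68^119 ≡ 1 (mod 239) ✓
Hence ord(68) = 119.

119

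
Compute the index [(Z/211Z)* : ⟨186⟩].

By Lagrange's theorem, ord_211(186) divides φ(211) = 211 − 1 = 210 = 2 · 3 · 5 · 7.
Divisors of 210: 1, 2, 3, 5, 6, 7, 10, 14, 15, 21, 30, 35, 42, 70, 105, 210.
Evaluate successive powers at the divisors of 210:
186^1 ≡ 186 (mod 211)
186^2 ≡ 203 (mod 211)
186^3 ≡ 200 (mod 211)
186^5 ≡ 88 (mod 211)
186^6 ≡ 121 (mod 211)
186^7 ≡ 140 (mod 211)
186^10 ≡ 148 (mod 211)
186^14 ≡ 188 (mod 211)
186^15 ≡ 153 (mod 211)
186^21 ≡ 156 (mod 211)
186^30 ≡ 199 (mod 211)
186^35 ≡ 210 (mod 211)
186^42 ≡ 71 (mod 211)
186^70 ≡ 1 (mod 211) ✓
The order of 186 is 70, so the subgroup it generates has 70 elements.
Index = |(Z/211Z)^×| / |⟨186⟩| = 210 / 70 = 3.

3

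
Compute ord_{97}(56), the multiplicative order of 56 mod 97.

96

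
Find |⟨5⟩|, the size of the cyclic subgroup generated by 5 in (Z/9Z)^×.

ord(5) | φ(9) = φ(3^2) = 3·(3−1) = 6 = 2 · 3.
Divisors of 6: 1, 2, 3, 6.
Check 5^d mod 9 for each divisor in increasing order:
5^1 ≡ 5 (mod 9)
5^2 ≡ 7 (mod 9)
5^3 ≡ 8 (mod 9)
5^6 ≡ 1 (mod 9) ✓
So ord_9(5) = 6.

6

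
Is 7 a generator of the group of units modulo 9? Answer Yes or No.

φ(9) = φ(3^2) = 3·(3−1) = 6 = 2 · 3.
It suffices to check that the order of 7 is not a proper divisor of 6: compute 7^(6/q) for q ∈ {2, 3}.
7^3 ≡ 1 (mod 9)  [q = 2: ≡ 1 ✗]
7^2 ≡ 4 (mod 9)  [q = 3: ≢ 1 ✓]
7^3 ≡ 1 shows ord(7) | 3, strictly less than φ(9); not a primitive root.

No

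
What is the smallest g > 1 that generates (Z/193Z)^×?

φ(193) = 193 − 1 = 192 = 2^6 · 3.
Test candidates g = 2, 3, … against the prime factors q ∈ {2, 3} of φ(193): g is a generator iff g^(192/q) ≢ 1 for every such q.
g = 2: 2^96 ≡ 1 — hits 1, so not a primitive root.
g = 3: 3^96 ≡ 1 — hits 1, so not a primitive root.
g = 4: 4^96 ≡ 1 — hits 1, so not a primitive root.
g = 5: 5^96 ≡ 192; 5^64 ≡ 84 — none is 1, so 5 is a primitive root.
The smallest primitive root modulo 193 is 5.

5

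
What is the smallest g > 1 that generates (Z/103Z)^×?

5

φ(103) = 103 − 1 = 102 = 2 · 3 · 17.
g is a primitive root iff g^(102/q) ≢ 1 (mod 103) for each prime q ∈ {2, 3, 17}.
g = 2: 2^51 ≡ 1 — hits 1, so not a primitive root.
g = 3: 3^51 ≡ 102; 3^34 ≡ 1 — hits 1, so not a primitive root.
g = 4: 4^51 ≡ 1 — hits 1, so not a primitive root.
g = 5: 5^51 ≡ 102; 5^34 ≡ 56; 5^6 ≡ 72 — none is 1, so 5 is a primitive root.
Hence the least primitive root of 103 is 5.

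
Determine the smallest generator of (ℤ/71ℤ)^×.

7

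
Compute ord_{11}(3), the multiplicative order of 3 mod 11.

5

Since 3 ∈ (Z/11Z)^×, its order divides φ(11) = 11 − 1 = 10 = 2 · 5.
Divisors of 10: 1, 2, 5, 10.
Check 3^d mod 11 for each divisor in increasing order:
3^1 ≡ 3 (mod 11)
3^2 ≡ 9 (mod 11)
3^5 ≡ 1 (mod 11) ✓
The smallest such exponent is 5, so the order of 3 is 5.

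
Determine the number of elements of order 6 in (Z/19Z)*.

φ(19) = 19 − 1 = 18 = 2 · 3^2.
In a cyclic group of order 18, there are φ(d) elements of order d for each divisor d of 18, and zero for non-divisors.
6 = 2 · 3 divides 18, and φ(6) = 2.

2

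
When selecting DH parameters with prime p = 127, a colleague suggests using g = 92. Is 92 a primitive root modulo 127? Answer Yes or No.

Yes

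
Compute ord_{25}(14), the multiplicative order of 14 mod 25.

Since 14 ∈ (Z/25Z)^×, its order divides φ(25) = φ(5^2) = 5·(5−1) = 20 = 2^2 · 5.
Divisors of 20: 1, 2, 4, 5, 10, 20.
Check 14^d mod 25 for each divisor in increasing order:
14^1 ≡ 14 (mod 25)
14^2 ≡ 21 (mod 25)
14^4 ≡ 16 (mod 25)
14^5 ≡ 24 (mod 25)
14^10 ≡ 1 (mod 25) ✓
So ord_25(14) = 10.

10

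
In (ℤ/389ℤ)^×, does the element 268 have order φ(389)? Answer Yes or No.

No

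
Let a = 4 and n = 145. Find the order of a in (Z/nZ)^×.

The order of 4 must divide φ(145) = φ(5·29) = (5−1)·(29−1) = 4·28 = 112 = 2^4 · 7.
Divisors of 112: 1, 2, 4, 7, 8, 14, 16, 28, 56, 112.
Test each divisor d:
4^1 ≡ 4
4^2 ≡ 16
4^4 ≡ 111
4^7 ≡ 144
4^8 ≡ 141
4^14 ≡ 1
The smallest such exponent is 14, so the order of 4 is 14.

14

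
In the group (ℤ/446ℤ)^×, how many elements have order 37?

φ(446) = φ(2)·φ(223) = 1·222 = 222 = 2 · 3 · 37.
(Z/446Z)^× is cyclic (|G| = 222); a cyclic group of order m has exactly φ(d) elements of each order d | m, and none otherwise.
37 | 222, and φ(37) = 37 − 1 = 36.

36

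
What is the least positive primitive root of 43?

φ(43) = 43 − 1 = 42 = 2 · 3 · 7.
Test candidates g = 2, 3, … against the prime factors q ∈ {2, 3, 7} of φ(43): g is a generator iff g^(42/q) ≢ 1 for every such q.
g = 2: 2^21 ≡ 42; 2^14 ≡ 1 — hits 1, so not a primitive root.
g = 3: 3^21 ≡ 42; 3^14 ≡ 36; 3^6 ≡ 41 — none is 1, so 3 is a primitive root.
The smallest primitive root modulo 43 is 3.

3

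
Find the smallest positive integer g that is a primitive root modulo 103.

5

φ(103) = 103 − 1 = 102 = 2 · 3 · 17.
Test candidates g = 2, 3, … against the prime factors q ∈ {2, 3, 17} of φ(103): g is a generator iff g^(102/q) ≢ 1 for every such q.
g = 2: 2^51 ≡ 1 — hits 1, so not a primitive root.
g = 3: 3^51 ≡ 102; 3^34 ≡ 1 — hits 1, so not a primitive root.
g = 4: 4^51 ≡ 1 — hits 1, so not a primitive root.
g = 5: 5^51 ≡ 102; 5^34 ≡ 56; 5^6 ≡ 72 — none is 1, so 5 is a primitive root.
The smallest primitive root modulo 103 is 5.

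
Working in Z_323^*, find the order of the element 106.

12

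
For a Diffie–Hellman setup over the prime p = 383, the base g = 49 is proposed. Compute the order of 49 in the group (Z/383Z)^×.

191

The order of 49 must divide φ(383) = 383 − 1 = 382 = 2 · 191.
Divisors of 382: 1, 2, 191, 382.
Evaluate successive powers at the divisors of 382:
49^1 ≡ 49 (mod 383)
49^2 ≡ 103 (mod 383)
49^191 ≡ 1 (mod 383) ✓
So ord_383(49) = 191.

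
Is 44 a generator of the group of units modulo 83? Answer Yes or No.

φ(83) = 83 − 1 = 82 = 2 · 41.
An element g generates (Z/83Z)^× iff g^(82/q) ≢ 1 (mod 83) for each prime q ∈ {2, 41}.
44^41 ≡ 1 (mod 83)  [q = 2: ≡ 1 ✗]
44^2 ≡ 27 (mod 83)  [q = 41: ≢ 1 ✓]
44^41 ≡ 1 shows ord(44) | 41, strictly less than φ(83); not a primitive root.

No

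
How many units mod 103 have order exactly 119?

φ(103) = 103 − 1 = 102 = 2 · 3 · 17.
(Z/103Z)^× is cyclic (|G| = 102); a cyclic group of order m has exactly φ(d) elements of each order d | m, and none otherwise.
119 does not divide 102, so no element of (Z/103Z)^× has order 119.

0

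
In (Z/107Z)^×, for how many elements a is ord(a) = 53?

52

φ(107) = 107 − 1 = 106 = 2 · 53.
(Z/107Z)^× is cyclic (|G| = 106); a cyclic group of order m has exactly φ(d) elements of each order d | m, and none otherwise.
53 | 106, and φ(53) = 53 − 1 = 52.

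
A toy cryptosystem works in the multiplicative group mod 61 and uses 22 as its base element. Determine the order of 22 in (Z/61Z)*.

The order of 22 must divide φ(61) = 61 − 1 = 60 = 2^2 · 3 · 5.
Divisors of 60: 1, 2, 3, 4, 5, 6, 10, 12, 15, 20, 30, 60.
Compute 22^d (mod 61) for the divisors d until we hit 1:
22^1 ≡ 22 (mod 61)
22^2 ≡ 57 (mod 61)
22^3 ≡ 34 (mod 61)
22^4 ≡ 16 (mod 61)
22^5 ≡ 47 (mod 61)
22^6 ≡ 58 (mod 61)
22^10 ≡ 13 (mod 61)
22^12 ≡ 9 (mod 61)
22^15 ≡ 1 (mod 61) ✓
Hence ord(22) = 15.

15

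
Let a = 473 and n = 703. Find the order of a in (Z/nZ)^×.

By Lagrange's theorem, ord_703(473) divides φ(703) = φ(19·37) = (19−1)·(37−1) = 18·36 = 648 = 2^3 · 3^4.
Divisors of 648: 1, 2, 3, 4, 6, 8, 9, 12, 18, 24, 27, 36, 54, 72, 81, 108, 162, 216, 324, 648.
Check 473^d mod 703 for each divisor in increasing order:
473^1 ≡ 473 (mod 703)
473^2 ≡ 175 (mod 703)
473^3 ≡ 524 (mod 703)
473^4 ≡ 396 (mod 703)
473^6 ≡ 406 (mod 703)
473^8 ≡ 47 (mod 703)
473^9 ≡ 438 (mod 703)
473^12 ≡ 334 (mod 703)
473^18 ≡ 628 (mod 703)
473^24 ≡ 482 (mod 703)
473^27 ≡ 191 (mod 703)
473^36 ≡ 1 (mod 703) ✓
Hence ord(473) = 36.

36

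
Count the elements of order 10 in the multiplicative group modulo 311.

φ(311) = 311 − 1 = 310 = 2 · 5 · 31.
(Z/311Z)^× is cyclic (|G| = 310); a cyclic group of order m has exactly φ(d) elements of each order d | m, and none otherwise.
10 = 2 · 5 divides 310, and φ(10) = 4.

4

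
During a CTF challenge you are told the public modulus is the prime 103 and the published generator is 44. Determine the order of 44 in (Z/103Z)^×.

102

The order of 44 must divide φ(103) = 103 − 1 = 102 = 2 · 3 · 17.
Divisors of 102: 1, 2, 3, 6, 17, 34, 51, 102.
Test each divisor d:
44^1 ≡ 44 (mod 103)
44^2 ≡ 82 (mod 103)
44^3 ≡ 3 (mod 103)
44^6 ≡ 9 (mod 103)
44^17 ≡ 47 (mod 103)
44^34 ≡ 46 (mod 103)
44^51 ≡ 102 (mod 103)
44^102 ≡ 1 (mod 103) ✓
Therefore the multiplicative order of 44 modulo 103 is 102.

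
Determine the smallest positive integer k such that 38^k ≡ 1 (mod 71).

35

The order of 38 must divide φ(71) = 71 − 1 = 70 = 2 · 5 · 7.
Divisors of 70: 1, 2, 5, 7, 10, 14, 35, 70.
Check 38^d mod 71 for each divisor in increasing order:
38^1 ≡ 38 (mod 71)
38^2 ≡ 24 (mod 71)
38^5 ≡ 20 (mod 71)
38^7 ≡ 54 (mod 71)
38^10 ≡ 45 (mod 71)
38^14 ≡ 5 (mod 71)
38^35 ≡ 1 (mod 71) ✓
Hence ord(38) = 35.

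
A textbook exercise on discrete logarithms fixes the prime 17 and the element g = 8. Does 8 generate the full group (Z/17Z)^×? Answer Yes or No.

No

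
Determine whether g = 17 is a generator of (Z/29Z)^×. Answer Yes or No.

No

φ(29) = 29 − 1 = 28 = 2^2 · 7.
It suffices to check that the order of 17 is not a proper divisor of 28: compute 17^(28/q) for q ∈ {2, 7}.
17^14 ≡ 28 (mod 29)  [q = 2: ≢ 1 ✓]
17^4 ≡ 1 (mod 29)  [q = 7: ≡ 1 ✗]
17^4 ≡ 1 shows ord(17) | 4, strictly less than φ(29); not a primitive root.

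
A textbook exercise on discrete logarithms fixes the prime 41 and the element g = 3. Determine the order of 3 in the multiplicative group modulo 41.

The order of 3 must divide φ(41) = 41 − 1 = 40 = 2^3 · 5.
Divisors of 40: 1, 2, 4, 5, 8, 10, 20, 40.
Evaluate successive powers at the divisors of 40:
3^1 ≡ 3
3^2 ≡ 9
3^4 ≡ 40
3^5 ≡ 38
3^8 ≡ 1
Hence ord(3) = 8.

8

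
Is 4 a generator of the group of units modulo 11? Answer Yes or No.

No

φ(11) = 11 − 1 = 10 = 2 · 5.
It suffices to check that the order of 4 is not a proper divisor of 10: compute 4^(10/q) for q ∈ {2, 5}.
4^5 ≡ 1 (mod 11)  [q = 2: ≡ 1 ✗]
4^2 ≡ 5 (mod 11)  [q = 5: ≢ 1 ✓]
4^5 ≡ 1 shows ord(4) | 5, strictly less than φ(11); not a primitive root.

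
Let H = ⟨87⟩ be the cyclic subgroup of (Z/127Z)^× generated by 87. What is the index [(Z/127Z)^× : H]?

6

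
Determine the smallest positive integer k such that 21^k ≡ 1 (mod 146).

24

By Lagrange's theorem, ord_146(21) divides φ(146) = φ(2)·φ(73) = 1·72 = 72 = 2^3 · 3^2.
Divisors of 72: 1, 2, 3, 4, 6, 8, 9, 12, 18, 24, 36, 72.
Test each divisor d:
21^1 ≡ 21 (mod 146)
21^2 ≡ 3 (mod 146)
21^3 ≡ 63 (mod 146)
21^4 ≡ 9 (mod 146)
21^6 ≡ 27 (mod 146)
21^8 ≡ 81 (mod 146)
21^9 ≡ 95 (mod 146)
21^12 ≡ 145 (mod 146)
21^18 ≡ 119 (mod 146)
21^24 ≡ 1 (mod 146) ✓
Hence ord(21) = 24.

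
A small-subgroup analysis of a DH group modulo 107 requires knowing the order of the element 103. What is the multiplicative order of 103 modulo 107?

106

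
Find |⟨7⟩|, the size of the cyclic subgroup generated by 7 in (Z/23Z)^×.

Since 7 ∈ (Z/23Z)^×, its order divides φ(23) = 23 − 1 = 22 = 2 · 11.
Divisors of 22: 1, 2, 11, 22.
Evaluate successive powers at the divisors of 22:
7^1 ≡ 7 (mod 23)
7^2 ≡ 3 (mod 23)
7^11 ≡ 22 (mod 23)
7^22 ≡ 1 (mod 23) ✓
The smallest such exponent is 22, so the order of 7 is 22.

22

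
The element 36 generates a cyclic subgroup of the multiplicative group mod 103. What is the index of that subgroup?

Since 36 ∈ (Z/103Z)^×, its order divides φ(103) = 103 − 1 = 102 = 2 · 3 · 17.
Divisors of 102: 1, 2, 3, 6, 17, 34, 51, 102.
Compute 36^d (mod 103) for the divisors d until we hit 1:
36^1 ≡ 36
36^2 ≡ 60
36^3 ≡ 100
36^6 ≡ 9
36^17 ≡ 46
36^34 ≡ 56
36^51 ≡ 1
Thus |⟨36⟩| = ord(36) = 51.
The index is φ(103) / ord(36) = 102 / 51 = 2.

2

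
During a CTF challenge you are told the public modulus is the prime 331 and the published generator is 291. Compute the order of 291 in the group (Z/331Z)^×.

165

By Lagrange's theorem, ord_331(291) divides φ(331) = 331 − 1 = 330 = 2 · 3 · 5 · 11.
Divisors of 330: 1, 2, 3, 5, 6, 10, 11, 15, 22, 30, 33, 55, 66, 110, 165, 330.
Evaluate successive powers at the divisors of 330:
291^1 ≡ 291 (mod 331)
291^2 ≡ 276 (mod 331)
291^3 ≡ 214 (mod 331)
291^5 ≡ 146 (mod 331)
291^6 ≡ 118 (mod 331)
291^10 ≡ 132 (mod 331)
291^11 ≡ 16 (mod 331)
291^15 ≡ 74 (mod 331)
291^22 ≡ 256 (mod 331)
291^30 ≡ 180 (mod 331)
291^33 ≡ 124 (mod 331)
291^55 ≡ 299 (mod 331)
291^66 ≡ 150 (mod 331)
291^110 ≡ 31 (mod 331)
291^165 ≡ 1 (mod 331) ✓
The smallest such exponent is 165, so the order of 291 is 165.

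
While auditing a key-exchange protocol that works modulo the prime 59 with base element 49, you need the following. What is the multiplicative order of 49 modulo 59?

By Lagrange's theorem, ord_59(49) divides φ(59) = 59 − 1 = 58 = 2 · 29.
Divisors of 58: 1, 2, 29, 58.
Test each divisor d:
49^1 ≡ 49 (mod 59)
49^2 ≡ 41 (mod 59)
49^29 ≡ 1 (mod 59) ✓
Therefore the multiplicative order of 49 modulo 59 is 29.

29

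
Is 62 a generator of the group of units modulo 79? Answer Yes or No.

No

φ(79) = 79 − 1 = 78 = 2 · 3 · 13.
Test 62^(78/q) mod 79 for each prime factor q of 78:
62^39 ≡ 1 (mod 79)  [q = 2: ≡ 1 ✗]
62^26 ≡ 1 (mod 79)  [q = 3: ≡ 1 ✗]
62^6 ≡ 67 (mod 79)  [q = 13: ≢ 1 ✓]
The check at q = 2 fails, so 62 generates a proper subgroup.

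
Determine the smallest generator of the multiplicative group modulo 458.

7

φ(458) = φ(2)·φ(229) = 1·228 = 228 = 2^2 · 3 · 19.
g is a primitive root iff g^(228/q) ≢ 1 (mod 458) for each prime q ∈ {2, 3, 19}.
g = 2: gcd(2, 458) = 2 > 1, not a unit — skip.
g = 3: 3^114 ≡ 1 — hits 1, so not a primitive root.
g = 4: gcd(4, 458) = 2 > 1, not a unit — skip.
g = 5: 5^114 ≡ 1 — hits 1, so not a primitive root.
g = 6: gcd(6, 458) = 2 > 1, not a unit — skip.
g = 7: 7^114 ≡ 457; 7^76 ≡ 323; 7^12 ≡ 43 — none is 1, so 7 is a primitive root.
So 7 is the smallest generator of (Z/458Z)^×.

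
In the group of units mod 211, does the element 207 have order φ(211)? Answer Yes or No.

Yes

φ(211) = 211 − 1 = 210 = 2 · 3 · 5 · 7.
It suffices to check that the order of 207 is not a proper divisor of 210: compute 207^(210/q) for q ∈ {2, 3, 5, 7}.
207^105 ≡ 210 (mod 211)  [q = 2: ≢ 1 ✓]
207^70 ≡ 14 (mod 211)  [q = 3: ≢ 1 ✓]
207^42 ≡ 55 (mod 211)  [q = 5: ≢ 1 ✓]
207^30 ≡ 123 (mod 211)  [q = 7: ≢ 1 ✓]
All checks pass, so 207 has order 210 and is a primitive root modulo 211.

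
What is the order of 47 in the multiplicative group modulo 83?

82

The order of 47 must divide φ(83) = 83 − 1 = 82 = 2 · 41.
Divisors of 82: 1, 2, 41, 82.
Evaluate successive powers at the divisors of 82:
47^1 ≡ 47
47^2 ≡ 51
47^41 ≡ 82
47^82 ≡ 1
Therefore the multiplicative order of 47 modulo 83 is 82.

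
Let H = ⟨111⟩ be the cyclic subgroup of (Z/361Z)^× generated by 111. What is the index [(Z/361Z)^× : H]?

2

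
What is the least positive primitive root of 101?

φ(101) = 101 − 1 = 100 = 2^2 · 5^2.
g is a primitive root iff g^(100/q) ≢ 1 (mod 101) for each prime q ∈ {2, 5}.
g = 2: 2^50 ≡ 100; 2^20 ≡ 95 — none is 1, so 2 is a primitive root.
Hence the least primitive root of 101 is 2.

2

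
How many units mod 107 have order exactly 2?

1

φ(107) = 107 − 1 = 106 = 2 · 53.
In a cyclic group of order 106, there are φ(d) elements of order d for each divisor d of 106, and zero for non-divisors.
2 | 106, and φ(2) = 2 − 1 = 1.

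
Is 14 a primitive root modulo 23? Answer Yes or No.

Yes

φ(23) = 23 − 1 = 22 = 2 · 11.
14 is a primitive root mod 23 iff 14^(φ(23)/q) ≢ 1 for every prime q | φ(23), i.e. q ∈ {2, 11}.
14^11 ≡ 22 (mod 23)  [q = 2: ≢ 1 ✓]
14^2 ≡ 12 (mod 23)  [q = 11: ≢ 1 ✓]
Every test exponent gives a nontrivial residue, hence 14 generates the full group.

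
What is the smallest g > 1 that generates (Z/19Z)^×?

φ(19) = 19 − 1 = 18 = 2 · 3^2.
Test candidates g = 2, 3, … against the prime factors q ∈ {2, 3} of φ(19): g is a generator iff g^(18/q) ≢ 1 for every such q.
g = 2: 2^9 ≡ 18; 2^6 ≡ 7 — none is 1, so 2 is a primitive root.
The smallest primitive root modulo 19 is 2.

2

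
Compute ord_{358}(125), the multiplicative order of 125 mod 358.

ord(125) | φ(358) = φ(2)·φ(179) = 1·178 = 178 = 2 · 89.
Divisors of 178: 1, 2, 89, 178.
Test each divisor d:
125^1 ≡ 125 (mod 358)
125^2 ≡ 231 (mod 358)
125^89 ≡ 1 (mod 358) ✓
So ord_358(125) = 89.

89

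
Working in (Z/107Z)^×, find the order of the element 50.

By Lagrange's theorem, ord_107(50) divides φ(107) = 107 − 1 = 106 = 2 · 53.
Divisors of 106: 1, 2, 53, 106.
Compute 50^d (mod 107) for the divisors d until we hit 1:
50^1 ≡ 50
50^2 ≡ 39
50^53 ≡ 106
50^106 ≡ 1
Hence ord(50) = 106.

106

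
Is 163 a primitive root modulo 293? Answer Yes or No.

Yes

φ(293) = 293 − 1 = 292 = 2^2 · 73.
163 is a primitive root mod 293 iff 163^(φ(293)/q) ≢ 1 for every prime q | φ(293), i.e. q ∈ {2, 73}.
163^146 ≡ 292 (mod 293)  [q = 2: ≢ 1 ✓]
163^4 ≡ 46 (mod 293)  [q = 73: ≢ 1 ✓]
All checks pass, so 163 has order 292 and is a primitive root modulo 293.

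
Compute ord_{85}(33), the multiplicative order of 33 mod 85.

4

By Lagrange's theorem, ord_85(33) divides φ(85) = φ(5·17) = (5−1)·(17−1) = 4·16 = 64 = 2^6.
Divisors of 64: 1, 2, 4, 8, 16, 32, 64.
Check 33^d mod 85 for each divisor in increasing order:
33^1 ≡ 33 (mod 85)
33^2 ≡ 69 (mod 85)
33^4 ≡ 1 (mod 85) ✓
Hence ord(33) = 4.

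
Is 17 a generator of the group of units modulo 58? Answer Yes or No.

No

φ(58) = φ(2)·φ(29) = 1·28 = 28 = 2^2 · 7.
It suffices to check that the order of 17 is not a proper divisor of 28: compute 17^(28/q) for q ∈ {2, 7}.
17^14 ≡ 57 (mod 58)  [q = 2: ≢ 1 ✓]
17^4 ≡ 1 (mod 58)  [q = 7: ≡ 1 ✗]
The check at q = 7 fails, so 17 generates a proper subgroup.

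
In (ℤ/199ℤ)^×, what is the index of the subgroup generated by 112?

2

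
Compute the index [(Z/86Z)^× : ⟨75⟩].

3

The order of 75 must divide φ(86) = φ(2)·φ(43) = 1·42 = 42 = 2 · 3 · 7.
Divisors of 42: 1, 2, 3, 6, 7, 14, 21, 42.
Evaluate successive powers at the divisors of 42:
75^1 ≡ 75
75^2 ≡ 35
75^3 ≡ 45
75^6 ≡ 47
75^7 ≡ 85
75^14 ≡ 1
The order of 75 is 14, so the subgroup it generates has 14 elements.
Index = |(Z/86Z)^×| / |⟨75⟩| = 42 / 14 = 3.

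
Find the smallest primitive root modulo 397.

φ(397) = 397 − 1 = 396 = 2^2 · 3^2 · 11.
g is a primitive root iff g^(396/q) ≢ 1 (mod 397) for each prime q ∈ {2, 3, 11}.
g = 2: 2^198 ≡ 396; 2^132 ≡ 1 — hits 1, so not a primitive root.
g = 3: 3^198 ≡ 1 — hits 1, so not a primitive root.
g = 4: 4^198 ≡ 1 — hits 1, so not a primitive root.
g = 5: 5^198 ≡ 396; 5^132 ≡ 362; 5^36 ≡ 290 — none is 1, so 5 is a primitive root.
Hence the least primitive root of 397 is 5.

5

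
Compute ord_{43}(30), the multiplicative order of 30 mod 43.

ord(30) | φ(43) = 43 − 1 = 42 = 2 · 3 · 7.
Divisors of 42: 1, 2, 3, 6, 7, 14, 21, 42.
Compute 30^d (mod 43) for the divisors d until we hit 1:
30^1 ≡ 30
30^2 ≡ 40
30^3 ≡ 39
30^6 ≡ 16
30^7 ≡ 7
30^14 ≡ 6
30^21 ≡ 42
30^42 ≡ 1
Therefore the multiplicative order of 30 modulo 43 is 42.

42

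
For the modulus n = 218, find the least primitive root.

φ(218) = φ(2)·φ(109) = 1·108 = 108 = 2^2 · 3^3.
Test candidates g = 2, 3, … against the prime factors q ∈ {2, 3} of φ(218): g is a generator iff g^(108/q) ≢ 1 for every such q.
g = 2: gcd(2, 218) = 2 > 1, not a unit — skip.
g = 3: 3^54 ≡ 1 — hits 1, so not a primitive root.
g = 4: gcd(4, 218) = 2 > 1, not a unit — skip.
g = 5: 5^54 ≡ 1 — hits 1, so not a primitive root.
g = 6: gcd(6, 218) = 2 > 1, not a unit — skip.
g = 7: 7^54 ≡ 1 — hits 1, so not a primitive root.
g = 8: gcd(8, 218) = 2 > 1, not a unit — skip.
g = 9: 9^54 ≡ 1 — hits 1, so not a primitive root.
g = 10: gcd(10, 218) = 2 > 1, not a unit — skip.
g = 11: 11^54 ≡ 217; 11^36 ≡ 45 — none is 1, so 11 is a primitive root.
Hence the least primitive root of 218 is 11.

11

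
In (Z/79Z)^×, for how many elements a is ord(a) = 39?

φ(79) = 79 − 1 = 78 = 2 · 3 · 13.
(Z/79Z)^× is cyclic (|G| = 78); a cyclic group of order m has exactly φ(d) elements of each order d | m, and none otherwise.
39 = 3 · 13 divides 78, and φ(39) = 24.

24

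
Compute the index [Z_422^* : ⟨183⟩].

By Lagrange's theorem, ord_422(183) divides φ(422) = φ(2)·φ(211) = 1·210 = 210 = 2 · 3 · 5 · 7.
Divisors of 210: 1, 2, 3, 5, 6, 7, 10, 14, 15, 21, 30, 35, 42, 70, 105, 210.
Test each divisor d:
183^1 ≡ 183 (mod 422)
183^2 ≡ 151 (mod 422)
183^3 ≡ 203 (mod 422)
183^5 ≡ 269 (mod 422)
183^6 ≡ 275 (mod 422)
183^7 ≡ 107 (mod 422)
183^10 ≡ 199 (mod 422)
183^14 ≡ 55 (mod 422)
183^15 ≡ 359 (mod 422)
183^21 ≡ 399 (mod 422)
183^30 ≡ 171 (mod 422)
183^35 ≡ 1 (mod 422) ✓
The order of 183 is 35, so the subgroup it generates has 35 elements.
The index is φ(422) / ord(183) = 210 / 35 = 6.

6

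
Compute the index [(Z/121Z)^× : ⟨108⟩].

2

The order of 108 must divide φ(121) = φ(11^2) = 11·(11−1) = 110 = 2 · 5 · 11.
Divisors of 110: 1, 2, 5, 10, 11, 22, 55, 110.
Test each divisor d:
108^1 ≡ 108
108^2 ≡ 48
108^5 ≡ 56
108^10 ≡ 111
108^11 ≡ 9
108^22 ≡ 81
108^55 ≡ 1
The order of 108 is 55, so the subgroup it generates has 55 elements.
[(Z/121Z)^× : ⟨108⟩] = 110/55 = 2.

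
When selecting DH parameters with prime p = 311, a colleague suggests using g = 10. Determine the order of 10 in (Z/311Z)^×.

The order of 10 must divide φ(311) = 311 − 1 = 310 = 2 · 5 · 31.
Divisors of 310: 1, 2, 5, 10, 31, 62, 155, 310.
Compute 10^d (mod 311) for the divisors d until we hit 1:
10^1 ≡ 10 (mod 311)
10^2 ≡ 100 (mod 311)
10^5 ≡ 169 (mod 311)
10^10 ≡ 260 (mod 311)
10^31 ≡ 216 (mod 311)
10^62 ≡ 6 (mod 311)
10^155 ≡ 1 (mod 311) ✓
The smallest such exponent is 155, so the order of 10 is 155.

155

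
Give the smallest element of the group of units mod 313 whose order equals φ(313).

10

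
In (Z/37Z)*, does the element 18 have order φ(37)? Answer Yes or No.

φ(37) = 37 − 1 = 36 = 2^2 · 3^2.
18 is a primitive root mod 37 iff 18^(φ(37)/q) ≢ 1 for every prime q | φ(37), i.e. q ∈ {2, 3}.
18^18 ≡ 36 (mod 37)  [q = 2: ≢ 1 ✓]
18^12 ≡ 10 (mod 37)  [q = 3: ≢ 1 ✓]
None equal 1, so ord_37(18) = 36: 18 is a primitive root.

Yes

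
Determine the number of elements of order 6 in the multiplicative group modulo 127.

2

φ(127) = 127 − 1 = 126 = 2 · 3^2 · 7.
(Z/127Z)^× is cyclic (|G| = 126); a cyclic group of order m has exactly φ(d) elements of each order d | m, and none otherwise.
6 = 2 · 3 divides 126, and φ(6) = 2.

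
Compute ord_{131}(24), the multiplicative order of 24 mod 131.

26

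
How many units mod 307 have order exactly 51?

φ(307) = 307 − 1 = 306 = 2 · 3^2 · 17.
(Z/307Z)^× is cyclic (|G| = 306); a cyclic group of order m has exactly φ(d) elements of each order d | m, and none otherwise.
51 = 3 · 17 divides 306, and φ(51) = 32.

32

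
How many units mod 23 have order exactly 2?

1

φ(23) = 23 − 1 = 22 = 2 · 11.
Since (Z/23Z)^× is cyclic of order 22, the number of elements of order d is φ(d) when d | 22 and 0 otherwise.
2 | 22, and φ(2) = 2 − 1 = 1.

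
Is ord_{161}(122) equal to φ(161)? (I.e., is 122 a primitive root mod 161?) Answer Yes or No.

161 = 7 · 23 is a product of two distinct odd primes, so (Z/161Z)^× ≅ (Z/7Z)^× × (Z/23Z)^× is not cyclic.
No primitive root modulo 161 exists; in particular 122 is not one.

No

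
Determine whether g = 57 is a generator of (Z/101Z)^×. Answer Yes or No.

No

φ(101) = 101 − 1 = 100 = 2^2 · 5^2.
Test 57^(100/q) mod 101 for each prime factor q of 100:
57^50 ≡ 100 (mod 101)  [q = 2: ≢ 1 ✓]
57^20 ≡ 1 (mod 101)  [q = 5: ≡ 1 ✗]
57^20 ≡ 1 shows ord(57) | 20, strictly less than φ(101); not a primitive root.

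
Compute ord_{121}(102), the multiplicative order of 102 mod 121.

55

The order of 102 must divide φ(121) = φ(11^2) = 11·(11−1) = 110 = 2 · 5 · 11.
Divisors of 110: 1, 2, 5, 10, 11, 22, 55, 110.
Test each divisor d:
102^1 ≡ 102
102^2 ≡ 119
102^5 ≡ 45
102^10 ≡ 89
102^11 ≡ 3
102^22 ≡ 9
102^55 ≡ 1
Hence ord(102) = 55.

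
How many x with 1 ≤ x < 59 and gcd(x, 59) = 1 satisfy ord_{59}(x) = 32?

0

φ(59) = 59 − 1 = 58 = 2 · 29.
(Z/59Z)^× is cyclic (|G| = 58); a cyclic group of order m has exactly φ(d) elements of each order d | m, and none otherwise.
32 does not divide 58, so no element of (Z/59Z)^× has order 32.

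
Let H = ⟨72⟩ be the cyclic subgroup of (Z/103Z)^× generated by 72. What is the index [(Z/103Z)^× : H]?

Since 72 ∈ (Z/103Z)^×, its order divides φ(103) = 103 − 1 = 102 = 2 · 3 · 17.
Divisors of 102: 1, 2, 3, 6, 17, 34, 51, 102.
Check 72^d mod 103 for each divisor in increasing order:
72^1 ≡ 72 (mod 103)
72^2 ≡ 34 (mod 103)
72^3 ≡ 79 (mod 103)
72^6 ≡ 61 (mod 103)
72^17 ≡ 1 (mod 103) ✓
The order of 72 is 17, so the subgroup it generates has 17 elements.
Index = |(Z/103Z)^×| / |⟨72⟩| = 102 / 17 = 6.

6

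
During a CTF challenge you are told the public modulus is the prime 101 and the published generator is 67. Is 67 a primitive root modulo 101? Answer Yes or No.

Yes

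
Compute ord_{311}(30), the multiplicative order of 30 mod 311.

Since 30 ∈ (Z/311Z)^×, its order divides φ(311) = 311 − 1 = 310 = 2 · 5 · 31.
Divisors of 310: 1, 2, 5, 10, 31, 62, 155, 310.
Evaluate successive powers at the divisors of 310:
30^1 ≡ 30 (mod 311)
30^2 ≡ 278 (mod 311)
30^5 ≡ 15 (mod 311)
30^10 ≡ 225 (mod 311)
30^31 ≡ 36 (mod 311)
30^62 ≡ 52 (mod 311)
30^155 ≡ 1 (mod 311) ✓
Therefore the multiplicative order of 30 modulo 311 is 155.

155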